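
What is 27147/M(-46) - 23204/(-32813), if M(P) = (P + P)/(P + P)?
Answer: 890797715/32813 ≈ 27148.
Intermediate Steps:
M(P) = 1 (M(P) = (2*P)/((2*P)) = (2*P)*(1/(2*P)) = 1)
27147/M(-46) - 23204/(-32813) = 27147/1 - 23204/(-32813) = 27147*1 - 23204*(-1/32813) = 27147 + 23204/32813 = 890797715/32813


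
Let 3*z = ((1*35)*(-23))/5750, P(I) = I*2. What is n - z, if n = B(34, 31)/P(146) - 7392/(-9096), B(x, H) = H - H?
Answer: 48853/56850 ≈ 0.85933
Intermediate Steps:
B(x, H) = 0
P(I) = 2*I
n = 308/379 (n = 0/((2*146)) - 7392/(-9096) = 0/292 - 7392*(-1/9096) = 0*(1/292) + 308/379 = 0 + 308/379 = 308/379 ≈ 0.81266)
z = -7/150 (z = (((1*35)*(-23))/5750)/3 = ((35*(-23))*(1/5750))/3 = (-805*1/5750)/3 = (⅓)*(-7/50) = -7/150 ≈ -0.046667)
n - z = 308/379 - 1*(-7/150) = 308/379 + 7/150 = 48853/56850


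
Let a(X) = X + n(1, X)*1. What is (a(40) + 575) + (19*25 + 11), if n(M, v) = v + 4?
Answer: 1145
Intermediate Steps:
n(M, v) = 4 + v
a(X) = 4 + 2*X (a(X) = X + (4 + X)*1 = X + (4 + X) = 4 + 2*X)
(a(40) + 575) + (19*25 + 11) = ((4 + 2*40) + 575) + (19*25 + 11) = ((4 + 80) + 575) + (475 + 11) = (84 + 575) + 486 = 659 + 486 = 1145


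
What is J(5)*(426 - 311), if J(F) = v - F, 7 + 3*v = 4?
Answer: -690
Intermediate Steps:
v = -1 (v = -7/3 + (⅓)*4 = -7/3 + 4/3 = -1)
J(F) = -1 - F
J(5)*(426 - 311) = (-1 - 1*5)*(426 - 311) = (-1 - 5)*115 = -6*115 = -690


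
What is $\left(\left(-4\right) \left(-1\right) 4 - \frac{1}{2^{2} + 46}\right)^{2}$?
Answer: $\frac{638401}{2500} \approx 255.36$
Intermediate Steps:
$\left(\left(-4\right) \left(-1\right) 4 - \frac{1}{2^{2} + 46}\right)^{2} = \left(4 \cdot 4 - \frac{1}{4 + 46}\right)^{2} = \left(16 - \frac{1}{50}\right)^{2} = \left(\frac{799}{50}\right)^{2} = \frac{638401}{2500}$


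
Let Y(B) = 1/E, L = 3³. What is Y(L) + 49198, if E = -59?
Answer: 2902681/59 ≈ 49198.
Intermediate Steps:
L = 27
Y(B) = -1/59 (Y(B) = 1/(-59) = -1/59)
Y(L) + 49198 = -1/59 + 49198 = 2902681/59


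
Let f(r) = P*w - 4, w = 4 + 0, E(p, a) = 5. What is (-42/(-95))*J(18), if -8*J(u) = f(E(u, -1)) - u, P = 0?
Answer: 231/190 ≈ 1.2158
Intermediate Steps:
w = 4
f(r) = -4 (f(r) = 0*4 - 4 = 0 - 4 = -4)
J(u) = ½ + u/8 (J(u) = -(-4 - u)/8 = ½ + u/8)
(-42/(-95))*J(18) = (-42/(-95))*(½ + (⅛)*18) = (-42*(-1/95))*(½ + 9/4) = (42/95)*(11/4) = 231/190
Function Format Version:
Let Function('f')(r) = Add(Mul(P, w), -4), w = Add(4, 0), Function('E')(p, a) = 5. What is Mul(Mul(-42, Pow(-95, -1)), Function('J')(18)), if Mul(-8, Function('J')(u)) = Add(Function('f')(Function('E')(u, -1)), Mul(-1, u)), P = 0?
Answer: Rational(231, 190) ≈ 1.2158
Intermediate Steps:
w = 4
Function('f')(r) = -4 (Function('f')(r) = Add(Mul(0, 4), -4) = Add(0, -4) = -4)
Function('J')(u) = Add(Rational(1, 2), Mul(Rational(1, 8), u)) (Function('J')(u) = Mul(Rational(-1, 8), Add(-4, Mul(-1, u))) = Add(Rational(1, 2), Mul(Rational(1, 8), u)))
Mul(Mul(-42, Pow(-95, -1)), Function('J')(18)) = Mul(Mul(-42, Pow(-95, -1)), Add(Rational(1, 2), Mul(Rational(1, 8), 18))) = Mul(Mul(-42, Rational(-1, 95)), Add(Rational(1, 2), Rational(9, 4))) = Mul(Rational(42, 95), Rational(11, 4)) = Rational(231, 190)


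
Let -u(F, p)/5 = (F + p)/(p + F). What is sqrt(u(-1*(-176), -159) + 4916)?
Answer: sqrt(4911) ≈ 70.078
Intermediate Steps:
u(F, p) = -5 (u(F, p) = -5*(F + p)/(p + F) = -5*(F + p)/(F + p) = -5*1 = -5)
sqrt(u(-1*(-176), -159) + 4916) = sqrt(-5 + 4916) = sqrt(4911)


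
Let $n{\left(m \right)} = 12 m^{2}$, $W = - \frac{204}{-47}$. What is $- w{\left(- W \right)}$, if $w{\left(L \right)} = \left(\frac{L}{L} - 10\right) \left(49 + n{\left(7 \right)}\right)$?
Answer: $5733$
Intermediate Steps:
$W = \frac{204}{47}$ ($W = \left(-204\right) \left(- \frac{1}{47}\right) = \frac{204}{47} \approx 4.3404$)
$w{\left(L \right)} = -5733$ ($w{\left(L \right)} = \left(\frac{L}{L} - 10\right) \left(49 + 12 \cdot 7^{2}\right) = \left(1 - 10\right) \left(49 + 12 \cdot 49\right) = - 9 \left(49 + 588\right) = \left(-9\right) 637 = -5733$)
$- w{\left(- W \right)} = \left(-1\right) \left(-5733\right) = 5733$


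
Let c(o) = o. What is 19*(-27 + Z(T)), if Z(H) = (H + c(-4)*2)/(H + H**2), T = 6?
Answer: -10792/21 ≈ -513.90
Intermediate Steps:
Z(H) = (-8 + H)/(H + H**2) (Z(H) = (H - 4*2)/(H + H**2) = (H - 8)/(H + H**2) = (-8 + H)/(H + H**2))
19*(-27 + Z(T)) = 19*(-27 + (-8 + 6)/(6*(1 + 6))) = 19*(-27 + (1/6)*(-2)/7) = 19*(-27 + (1/6)*(1/7)*(-2)) = 19*(-27 - 1/21) = 19*(-568/21) = -10792/21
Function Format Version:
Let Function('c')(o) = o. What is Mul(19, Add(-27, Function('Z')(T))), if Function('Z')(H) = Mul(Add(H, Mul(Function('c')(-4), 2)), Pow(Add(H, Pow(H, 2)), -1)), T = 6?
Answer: Rational(-10792, 21) ≈ -513.90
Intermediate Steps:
Function('Z')(H) = Mul(Pow(Add(H, Pow(H, 2)), -1), Add(-8, H)) (Function('Z')(H) = Mul(Add(H, Mul(-4, 2)), Pow(Add(H, Pow(H, 2)), -1)) = Mul(Add(H, -8), Pow(Add(H, Pow(H, 2)), -1)) = Mul(Add(-8, H), Pow(Add(H, Pow(H, 2)), -1)) = Mul(Pow(Add(H, Pow(H, 2)), -1), Add(-8, H)))
Mul(19, Add(-27, Function('Z')(T))) = Mul(19, Add(-27, Mul(Pow(6, -1), Pow(Add(1, 6), -1), Add(-8, 6)))) = Mul(19, Add(-27, Mul(Rational(1, 6), Pow(7, -1), -2))) = Mul(19, Add(-27, Mul(Rational(1, 6), Rational(1, 7), -2))) = Mul(19, Add(-27, Rational(-1, 21))) = Mul(19, Rational(-568, 21)) = Rational(-10792, 21)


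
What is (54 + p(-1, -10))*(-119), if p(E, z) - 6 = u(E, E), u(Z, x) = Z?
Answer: -7021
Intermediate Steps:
p(E, z) = 6 + E
(54 + p(-1, -10))*(-119) = (54 + (6 - 1))*(-119) = (54 + 5)*(-119) = 59*(-119) = -7021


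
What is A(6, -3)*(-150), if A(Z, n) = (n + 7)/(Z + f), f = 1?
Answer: -600/7 ≈ -85.714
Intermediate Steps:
A(Z, n) = (7 + n)/(1 + Z) (A(Z, n) = (n + 7)/(Z + 1) = (7 + n)/(1 + Z))
A(6, -3)*(-150) = ((7 - 3)/(1 + 6))*(-150) = (4/7)*(-150) = -600/7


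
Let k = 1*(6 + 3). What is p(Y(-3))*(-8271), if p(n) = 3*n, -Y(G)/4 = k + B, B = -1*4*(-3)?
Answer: 2084292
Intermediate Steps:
k = 9 (k = 1*9 = 9)
B = 12 (B = -4*(-3) = 12)
Y(G) = -84 (Y(G) = -4*(9 + 12) = -4*21 = -84)
p(Y(-3))*(-8271) = (3*(-84))*(-8271) = -252*(-8271) = 2084292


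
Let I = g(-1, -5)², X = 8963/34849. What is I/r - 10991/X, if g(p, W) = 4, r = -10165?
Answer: -3893452917643/91108895 ≈ -42734.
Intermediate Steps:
X = 8963/34849 (X = 8963*(1/34849) = 8963/34849 ≈ 0.25720)
I = 16 (I = 4² = 16)
I/r - 10991/X = 16/(-10165) - 10991/8963/34849 = 16*(-1/10165) - 10991*34849/8963 = -16/10165 - 383025359/8963 = -3893452917643/91108895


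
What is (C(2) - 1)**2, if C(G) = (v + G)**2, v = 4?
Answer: 1225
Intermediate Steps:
C(G) = (4 + G)**2
(C(2) - 1)**2 = ((4 + 2)**2 - 1)**2 = (6**2 - 1)**2 = (36 - 1)**2 = 35**2 = 1225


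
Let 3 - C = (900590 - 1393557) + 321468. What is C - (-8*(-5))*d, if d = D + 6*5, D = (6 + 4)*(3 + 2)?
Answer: 168302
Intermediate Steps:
D = 50 (D = 10*5 = 50)
d = 80 (d = 50 + 6*5 = 50 + 30 = 80)
C = 171502 (C = 3 - ((900590 - 1393557) + 321468) = 3 - (-492967 + 321468) = 3 - 1*(-171499) = 3 + 171499 = 171502)
C - (-8*(-5))*d = 171502 - (-8*(-5))*80 = 171502 - 40*80 = 171502 - 1*3200 = 171502 - 3200 = 168302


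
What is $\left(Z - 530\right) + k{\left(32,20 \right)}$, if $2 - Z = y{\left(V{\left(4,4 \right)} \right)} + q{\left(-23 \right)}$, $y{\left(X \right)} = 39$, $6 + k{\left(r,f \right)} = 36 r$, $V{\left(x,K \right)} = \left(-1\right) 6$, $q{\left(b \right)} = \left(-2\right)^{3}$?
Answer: $587$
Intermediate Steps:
$q{\left(b \right)} = -8$
$V{\left(x,K \right)} = -6$
$k{\left(r,f \right)} = -6 + 36 r$
$Z = -29$ ($Z = 2 - \left(39 - 8\right) = 2 - 31 = -29$)
$\left(Z - 530\right) + k{\left(32,20 \right)} = \left(-29 - 530\right) + \left(-6 + 36 \cdot 32\right) = -559 + \left(-6 + 1152\right) = -559 + 1146 = 587$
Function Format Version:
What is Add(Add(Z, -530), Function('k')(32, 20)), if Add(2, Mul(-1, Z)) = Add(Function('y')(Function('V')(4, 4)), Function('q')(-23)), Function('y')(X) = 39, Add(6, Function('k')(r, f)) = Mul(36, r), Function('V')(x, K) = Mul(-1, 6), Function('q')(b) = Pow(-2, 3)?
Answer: 587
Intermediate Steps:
Function('q')(b) = -8
Function('V')(x, K) = -6
Function('k')(r, f) = Add(-6, Mul(36, r))
Z = -29 (Z = Add(2, Mul(-1, Add(39, -8))) = Add(2, Mul(-1, 31)) = Add(2, -31) = -29)
Add(Add(Z, -530), Function('k')(32, 20)) = Add(Add(-29, -530), Add(-6, Mul(36, 32))) = Add(-559, Add(-6, 1152)) = Add(-559, 1146) = 587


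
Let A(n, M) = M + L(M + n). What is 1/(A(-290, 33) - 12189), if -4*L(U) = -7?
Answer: -4/48617 ≈ -8.2276e-5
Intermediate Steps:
L(U) = 7/4 (L(U) = -¼*(-7) = 7/4)
A(n, M) = 7/4 + M (A(n, M) = M + 7/4 = 7/4 + M)
1/(A(-290, 33) - 12189) = 1/((7/4 + 33) - 12189) = 1/(139/4 - 12189) = 1/(-48617/4) = -4/48617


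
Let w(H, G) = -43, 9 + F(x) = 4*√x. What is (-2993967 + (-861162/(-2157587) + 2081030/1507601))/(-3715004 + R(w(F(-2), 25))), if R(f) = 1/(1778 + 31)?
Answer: 17617328460230076022113/21860122235552918768945 ≈ 0.80591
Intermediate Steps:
F(x) = -9 + 4*√x
R(f) = 1/1809
(-2993967 + (-861162/(-2157587) + 2081030/1507601))/(-3715004 + R(w(F(-2), 25))) = (-2993967 + (-861162/(-2157587) + 2081030/1507601))/(-3715004 + 1/1809) = (-2993967 + (-861162*(-1/2157587) + 2081030*(1/1507601)))/(-6720442235/1809) = (-2993967 + (861162/2157587 + 2081030/1507601))*(-1809/6720442235) = (-2993967 + 5788291966972/3252780318787)*(-1809/6720442235) = -9738711144405791057/3252780318787*(-1809/6720442235) = 17617328460230076022113/21860122235552918768945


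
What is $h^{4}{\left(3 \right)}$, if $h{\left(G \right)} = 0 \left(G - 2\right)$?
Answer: $0$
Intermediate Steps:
$h{\left(G \right)} = 0$ ($h{\left(G \right)} = 0 \left(-2 + G\right) = 0$)
$h^{4}{\left(3 \right)} = 0^{4} = 0$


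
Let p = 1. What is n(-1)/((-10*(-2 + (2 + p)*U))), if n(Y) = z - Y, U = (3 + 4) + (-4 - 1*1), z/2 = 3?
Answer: -7/40 ≈ -0.17500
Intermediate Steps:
z = 6 (z = 2*3 = 6)
U = 2 (U = 7 + (-4 - 1) = 7 - 5 = 2)
n(Y) = 6 - Y
n(-1)/((-10*(-2 + (2 + p)*U))) = (6 - 1*(-1))/((-10*(-2 + (2 + 1)*2))) = (6 + 1)/((-10*(-2 + 3*2))) = 7/((-10*(-2 + 6))) = 7/((-10*4)) = 7/(-40) = 7*(-1/40) = -7/40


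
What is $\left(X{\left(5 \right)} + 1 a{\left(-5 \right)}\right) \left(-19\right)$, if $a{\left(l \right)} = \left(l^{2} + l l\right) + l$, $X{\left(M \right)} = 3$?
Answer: $-912$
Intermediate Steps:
$a{\left(l \right)} = l + 2 l^{2}$ ($a{\left(l \right)} = \left(l^{2} + l^{2}\right) + l = 2 l^{2} + l = l + 2 l^{2}$)
$\left(X{\left(5 \right)} + 1 a{\left(-5 \right)}\right) \left(-19\right) = \left(3 + 1 \left(- 5 \left(1 + 2 \left(-5\right)\right)\right)\right) \left(-19\right) = \left(3 + 1 \left(- 5 \left(1 - 10\right)\right)\right) \left(-19\right) = \left(3 + 1 \left(\left(-5\right) \left(-9\right)\right)\right) \left(-19\right) = \left(3 + 1 \cdot 45\right) \left(-19\right) = \left(3 + 45\right) \left(-19\right) = 48 \left(-19\right) = -912$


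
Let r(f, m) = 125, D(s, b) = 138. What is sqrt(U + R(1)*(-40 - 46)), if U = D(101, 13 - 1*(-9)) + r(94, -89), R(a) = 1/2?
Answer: 2*sqrt(55) ≈ 14.832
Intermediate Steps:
R(a) = 1/2
U = 263 (U = 138 + 125 = 263)
sqrt(U + R(1)*(-40 - 46)) = sqrt(263 + (-40 - 46)/2) = sqrt(263 + (1/2)*(-86)) = sqrt(263 - 43) = sqrt(220) = 2*sqrt(55)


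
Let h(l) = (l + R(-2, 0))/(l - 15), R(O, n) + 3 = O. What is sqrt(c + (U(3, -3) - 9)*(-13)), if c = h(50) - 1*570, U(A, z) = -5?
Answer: I*sqrt(18949)/7 ≈ 19.665*I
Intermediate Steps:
R(O, n) = -3 + O
h(l) = (-5 + l)/(-15 + l) (h(l) = (l + (-3 - 2))/(l - 15) = (l - 5)/(-15 + l) = (-5 + l)/(-15 + l))
c = -3981/7 (c = (-5 + 50)/(-15 + 50) - 1*570 = 45/35 - 570 = (1/35)*45 - 570 = 9/7 - 570 = -3981/7 ≈ -568.71)
sqrt(c + (U(3, -3) - 9)*(-13)) = sqrt(-3981/7 + (-5 - 9)*(-13)) = sqrt(-3981/7 - 14*(-13)) = sqrt(-3981/7 + 182) = sqrt(-2707/7) = I*sqrt(18949)/7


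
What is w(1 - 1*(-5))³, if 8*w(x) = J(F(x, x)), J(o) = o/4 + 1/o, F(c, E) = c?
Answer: 125/13824 ≈ 0.0090422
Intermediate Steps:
J(o) = 1/o + o/4 (J(o) = o*(¼) + 1/o = o/4 + 1/o = 1/o + o/4)
w(x) = 1/(8*x) + x/32 (w(x) = (1/x + x/4)/8 = 1/(8*x) + x/32)
w(1 - 1*(-5))³ = ((4 + (1 - 1*(-5))²)/(32*(1 - 1*(-5))))³ = ((4 + (1 + 5)²)/(32*(1 + 5)))³ = ((1/32)*(4 + 6²)/6)³ = ((1/32)*(⅙)*(4 + 36))³ = ((1/32)*(⅙)*40)³ = (5/24)³ = 125/13824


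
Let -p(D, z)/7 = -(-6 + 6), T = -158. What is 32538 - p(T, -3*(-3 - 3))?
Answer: 32538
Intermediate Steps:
p(D, z) = 0 (p(D, z) = -(-7)*(-6 + 6) = -(-7)*0 = -7*0 = 0)
32538 - p(T, -3*(-3 - 3)) = 32538 - 1*0 = 32538 + 0 = 32538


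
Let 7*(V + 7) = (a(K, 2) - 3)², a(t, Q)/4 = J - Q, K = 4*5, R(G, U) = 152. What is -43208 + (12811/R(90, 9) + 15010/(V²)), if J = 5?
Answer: -412520365/9728 ≈ -42405.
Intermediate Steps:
K = 20
a(t, Q) = 20 - 4*Q (a(t, Q) = 4*(5 - Q) = 20 - 4*Q)
V = 32/7 (V = -7 + ((20 - 4*2) - 3)²/7 = -7 + ((20 - 8) - 3)²/7 = -7 + (12 - 3)²/7 = -7 + (⅐)*9² = -7 + (⅐)*81 = -7 + 81/7 = 32/7 ≈ 4.5714)
-43208 + (12811/R(90, 9) + 15010/(V²)) = -43208 + (12811/152 + 15010/((32/7)²)) = -43208 + (12811*(1/152) + 15010/(1024/49)) = -43208 + (12811/152 + 15010*(49/1024)) = -43208 + (12811/152 + 367745/512) = -43208 + 7807059/9728 = -412520365/9728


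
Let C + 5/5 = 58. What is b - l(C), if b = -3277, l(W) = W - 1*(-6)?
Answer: -3340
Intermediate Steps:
C = 57 (C = -1 + 58 = 57)
l(W) = 6 + W (l(W) = W + 6 = 6 + W)
b - l(C) = -3277 - (6 + 57) = -3277 - 1*63 = -3277 - 63 = -3340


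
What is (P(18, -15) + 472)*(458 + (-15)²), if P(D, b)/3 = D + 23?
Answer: 406385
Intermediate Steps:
P(D, b) = 69 + 3*D (P(D, b) = 3*(D + 23) = 3*(23 + D) = 69 + 3*D)
(P(18, -15) + 472)*(458 + (-15)²) = ((69 + 3*18) + 472)*(458 + (-15)²) = ((69 + 54) + 472)*(458 + 225) = (123 + 472)*683 = 595*683 = 406385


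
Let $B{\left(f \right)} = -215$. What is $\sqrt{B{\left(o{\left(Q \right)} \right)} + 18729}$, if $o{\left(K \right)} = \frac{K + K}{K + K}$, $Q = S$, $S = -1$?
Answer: $\sqrt{18514} \approx 136.07$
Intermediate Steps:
$Q = -1$
$o{\left(K \right)} = 1$ ($o{\left(K \right)} = \frac{2 K}{2 K} = 2 K \frac{1}{2 K} = 1$)
$\sqrt{B{\left(o{\left(Q \right)} \right)} + 18729} = \sqrt{-215 + 18729} = \sqrt{18514}$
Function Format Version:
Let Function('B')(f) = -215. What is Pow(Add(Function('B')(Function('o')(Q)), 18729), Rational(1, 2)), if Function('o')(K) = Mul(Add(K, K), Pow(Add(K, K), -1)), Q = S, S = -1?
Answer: Pow(18514, Rational(1, 2)) ≈ 136.07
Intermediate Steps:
Q = -1
Function('o')(K) = 1 (Function('o')(K) = Mul(Mul(2, K), Pow(Mul(2, K), -1)) = Mul(Mul(2, K), Mul(Rational(1, 2), Pow(K, -1))) = 1)
Pow(Add(Function('B')(Function('o')(Q)), 18729), Rational(1, 2)) = Pow(Add(-215, 18729), Rational(1, 2)) = Pow(18514, Rational(1, 2))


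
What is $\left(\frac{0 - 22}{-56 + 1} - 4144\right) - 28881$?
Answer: $- \frac{165123}{5} \approx -33025.0$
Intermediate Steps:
$\left(\frac{0 - 22}{-56 + 1} - 4144\right) - 28881 = \left(- \frac{22}{-55} - 4144\right) - 28881 = \left(\left(-22\right) \left(- \frac{1}{55}\right) - 4144\right) - 28881 = \left(\frac{2}{5} - 4144\right) - 28881 = - \frac{20718}{5} - 28881 = - \frac{165123}{5}$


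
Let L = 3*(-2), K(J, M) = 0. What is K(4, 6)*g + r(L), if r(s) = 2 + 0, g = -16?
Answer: 2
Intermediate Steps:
L = -6
r(s) = 2
K(4, 6)*g + r(L) = 0*(-16) + 2 = 0 + 2 = 2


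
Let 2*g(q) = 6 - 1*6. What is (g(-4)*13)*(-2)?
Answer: 0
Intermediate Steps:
g(q) = 0 (g(q) = (6 - 1*6)/2 = (6 - 6)/2 = (1/2)*0 = 0)
(g(-4)*13)*(-2) = (0*13)*(-2) = 0*(-2) = 0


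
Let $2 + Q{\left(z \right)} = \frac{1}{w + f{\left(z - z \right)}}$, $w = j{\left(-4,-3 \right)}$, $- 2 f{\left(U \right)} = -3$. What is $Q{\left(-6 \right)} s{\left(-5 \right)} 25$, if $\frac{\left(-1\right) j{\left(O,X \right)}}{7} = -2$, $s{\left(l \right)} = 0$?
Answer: $0$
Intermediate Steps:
$f{\left(U \right)} = \frac{3}{2}$ ($f{\left(U \right)} = \left(- \frac{1}{2}\right) \left(-3\right) = \frac{3}{2}$)
$j{\left(O,X \right)} = 14$ ($j{\left(O,X \right)} = \left(-7\right) \left(-2\right) = 14$)
$w = 14$
$Q{\left(z \right)} = - \frac{60}{31}$ ($Q{\left(z \right)} = -2 + \frac{1}{14 + \frac{3}{2}} = -2 + \frac{1}{\frac{31}{2}} = -2 + \frac{2}{31} = - \frac{60}{31}$)
$Q{\left(-6 \right)} s{\left(-5 \right)} 25 = \left(- \frac{60}{31}\right) 0 \cdot 25 = 0 \cdot 25 = 0$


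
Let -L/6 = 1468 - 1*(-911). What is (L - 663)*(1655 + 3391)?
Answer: -75372102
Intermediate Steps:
L = -14274 (L = -6*(1468 - 1*(-911)) = -6*(1468 + 911) = -6*2379 = -14274)
(L - 663)*(1655 + 3391) = (-14274 - 663)*(1655 + 3391) = -14937*5046 = -75372102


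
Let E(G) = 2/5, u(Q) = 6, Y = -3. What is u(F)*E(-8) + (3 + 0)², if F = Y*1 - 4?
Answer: 57/5 ≈ 11.400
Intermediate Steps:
F = -7 (F = -3*1 - 4 = -3 - 4 = -7)
E(G) = ⅖ (E(G) = 2*(⅕) = ⅖)
u(F)*E(-8) + (3 + 0)² = 6*(⅖) + (3 + 0)² = 12/5 + 3² = 12/5 + 9 = 57/5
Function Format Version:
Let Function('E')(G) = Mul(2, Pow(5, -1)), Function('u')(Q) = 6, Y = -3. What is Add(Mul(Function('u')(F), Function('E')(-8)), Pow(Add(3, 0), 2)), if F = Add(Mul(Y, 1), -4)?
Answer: Rational(57, 5) ≈ 11.400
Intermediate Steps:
F = -7 (F = Add(Mul(-3, 1), -4) = Add(-3, -4) = -7)
Function('E')(G) = Rational(2, 5) (Function('E')(G) = Mul(2, Rational(1, 5)) = Rational(2, 5))
Add(Mul(Function('u')(F), Function('E')(-8)), Pow(Add(3, 0), 2)) = Add(Mul(6, Rational(2, 5)), Pow(Add(3, 0), 2)) = Add(Rational(12, 5), Pow(3, 2)) = Add(Rational(12, 5), 9) = Rational(57, 5)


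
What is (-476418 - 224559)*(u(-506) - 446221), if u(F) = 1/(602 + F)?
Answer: 10009300819685/32 ≈ 3.1279e+11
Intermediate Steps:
(-476418 - 224559)*(u(-506) - 446221) = (-476418 - 224559)*(1/(602 - 506) - 446221) = -700977*(1/96 - 446221) = -700977*(-42837215/96) = 10009300819685/32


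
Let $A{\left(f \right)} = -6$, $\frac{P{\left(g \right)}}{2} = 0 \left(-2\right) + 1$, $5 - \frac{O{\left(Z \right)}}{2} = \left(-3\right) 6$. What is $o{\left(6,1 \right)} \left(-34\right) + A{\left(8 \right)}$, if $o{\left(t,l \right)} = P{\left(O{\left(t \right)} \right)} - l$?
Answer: $-40$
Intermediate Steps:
$O{\left(Z \right)} = 46$ ($O{\left(Z \right)} = 10 - 2 \left(\left(-3\right) 6\right) = 10 - -36 = 10 + 36 = 46$)
$P{\left(g \right)} = 2$ ($P{\left(g \right)} = 2 \left(0 \left(-2\right) + 1\right) = 2 \left(0 + 1\right) = 2 \cdot 1 = 2$)
$o{\left(t,l \right)} = 2 - l$
$o{\left(6,1 \right)} \left(-34\right) + A{\left(8 \right)} = \left(2 - 1\right) \left(-34\right) - 6 = 1 \left(-34\right) - 6 = -34 - 6 = -40$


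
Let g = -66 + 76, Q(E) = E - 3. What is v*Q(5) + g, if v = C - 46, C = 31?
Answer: -20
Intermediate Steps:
Q(E) = -3 + E
g = 10
v = -15 (v = 31 - 46 = -15)
v*Q(5) + g = -15*(-3 + 5) + 10 = -15*2 + 10 = -30 + 10 = -20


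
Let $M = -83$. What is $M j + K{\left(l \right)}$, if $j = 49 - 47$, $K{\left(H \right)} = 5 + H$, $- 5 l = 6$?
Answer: $- \frac{811}{5} \approx -162.2$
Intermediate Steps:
$l = - \frac{6}{5}$ ($l = \left(- \frac{1}{5}\right) 6 = - \frac{6}{5} \approx -1.2$)
$j = 2$ ($j = 49 - 47 = 2$)
$M j + K{\left(l \right)} = \left(-83\right) 2 + \left(5 - \frac{6}{5}\right) = -166 + \frac{19}{5} = - \frac{811}{5}$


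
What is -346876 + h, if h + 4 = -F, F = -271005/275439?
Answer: -31848003105/91813 ≈ -3.4688e+5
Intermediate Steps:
F = -90335/91813 (F = -271005*1/275439 = -90335/91813 ≈ -0.98390)
h = -276917/91813 (h = -4 - 1*(-90335/91813) = -4 + 90335/91813 = -276917/91813 ≈ -3.0161)
-346876 + h = -346876 - 276917/91813 = -31848003105/91813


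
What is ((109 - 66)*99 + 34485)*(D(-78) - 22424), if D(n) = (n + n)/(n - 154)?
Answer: -25193012163/29 ≈ -8.6872e+8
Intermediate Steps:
D(n) = 2*n/(-154 + n) (D(n) = (2*n)/(-154 + n) = 2*n/(-154 + n))
((109 - 66)*99 + 34485)*(D(-78) - 22424) = ((109 - 66)*99 + 34485)*(2*(-78)/(-154 - 78) - 22424) = (43*99 + 34485)*(2*(-78)/(-232) - 22424) = (4257 + 34485)*(2*(-78)*(-1/232) - 22424) = 38742*(39/58 - 22424) = 38742*(-1300553/58) = -25193012163/29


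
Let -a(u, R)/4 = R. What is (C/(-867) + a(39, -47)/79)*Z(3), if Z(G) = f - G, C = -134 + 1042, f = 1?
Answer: -182528/68493 ≈ -2.6649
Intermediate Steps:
C = 908
a(u, R) = -4*R
Z(G) = 1 - G
(C/(-867) + a(39, -47)/79)*Z(3) = (908/(-867) - 4*(-47)/79)*(1 - 1*3) = (908*(-1/867) + 188*(1/79))*(1 - 3) = (-908/867 + 188/79)*(-2) = (91264/68493)*(-2) = -182528/68493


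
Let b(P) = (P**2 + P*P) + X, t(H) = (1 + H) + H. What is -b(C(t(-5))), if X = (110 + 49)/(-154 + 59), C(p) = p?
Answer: -15231/95 ≈ -160.33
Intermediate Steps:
t(H) = 1 + 2*H
X = -159/95 (X = 159/(-95) = 159*(-1/95) = -159/95 ≈ -1.6737)
b(P) = -159/95 + 2*P**2 (b(P) = (P**2 + P*P) - 159/95 = (P**2 + P**2) - 159/95 = 2*P**2 - 159/95 = -159/95 + 2*P**2)
-b(C(t(-5))) = -(-159/95 + 2*(1 + 2*(-5))**2) = -(-159/95 + 2*(1 - 10)**2) = -(-159/95 + 2*(-9)**2) = -(-159/95 + 2*81) = -(-159/95 + 162) = -1*15231/95 = -15231/95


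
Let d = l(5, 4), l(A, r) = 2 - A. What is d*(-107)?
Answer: 321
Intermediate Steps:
d = -3 (d = 2 - 1*5 = 2 - 5 = -3)
d*(-107) = -3*(-107) = 321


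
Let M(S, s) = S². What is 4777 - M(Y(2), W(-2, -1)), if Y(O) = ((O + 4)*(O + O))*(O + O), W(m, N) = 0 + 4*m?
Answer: -4439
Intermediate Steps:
W(m, N) = 4*m
Y(O) = 4*O²*(4 + O) (Y(O) = ((4 + O)*(2*O))*(2*O) = (2*O*(4 + O))*(2*O) = 4*O²*(4 + O))
4777 - M(Y(2), W(-2, -1)) = 4777 - (4*2²*(4 + 2))² = 4777 - (4*4*6)² = 4777 - 1*96² = 4777 - 1*9216 = 4777 - 9216 = -4439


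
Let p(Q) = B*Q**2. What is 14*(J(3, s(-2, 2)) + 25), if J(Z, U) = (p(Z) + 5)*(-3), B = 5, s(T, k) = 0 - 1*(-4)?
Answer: -1750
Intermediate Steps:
s(T, k) = 4 (s(T, k) = 0 + 4 = 4)
p(Q) = 5*Q**2
J(Z, U) = -15 - 15*Z**2 (J(Z, U) = (5*Z**2 + 5)*(-3) = (5 + 5*Z**2)*(-3) = -15 - 15*Z**2)
14*(J(3, s(-2, 2)) + 25) = 14*((-15 - 15*3**2) + 25) = 14*((-15 - 15*9) + 25) = 14*((-15 - 135) + 25) = 14*(-150 + 25) = 14*(-125) = -1750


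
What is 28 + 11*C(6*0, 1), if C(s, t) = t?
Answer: 39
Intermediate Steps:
28 + 11*C(6*0, 1) = 28 + 11*1 = 28 + 11 = 39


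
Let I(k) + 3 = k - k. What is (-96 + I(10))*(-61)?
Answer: 6039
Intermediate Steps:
I(k) = -3 (I(k) = -3 + (k - k) = -3 + 0 = -3)
(-96 + I(10))*(-61) = (-96 - 3)*(-61) = -99*(-61) = 6039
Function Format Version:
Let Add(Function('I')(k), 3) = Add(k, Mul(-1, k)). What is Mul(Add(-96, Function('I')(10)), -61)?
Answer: 6039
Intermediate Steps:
Function('I')(k) = -3 (Function('I')(k) = Add(-3, Add(k, Mul(-1, k))) = Add(-3, 0) = -3)
Mul(Add(-96, Function('I')(10)), -61) = Mul(Add(-96, -3), -61) = Mul(-99, -61) = 6039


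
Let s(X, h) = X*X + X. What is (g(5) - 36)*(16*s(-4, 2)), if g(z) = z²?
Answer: -2112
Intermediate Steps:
s(X, h) = X + X² (s(X, h) = X² + X = X + X²)
(g(5) - 36)*(16*s(-4, 2)) = (5² - 36)*(16*(-4*(1 - 4))) = (25 - 36)*(16*(-4*(-3))) = -176*12 = -11*192 = -2112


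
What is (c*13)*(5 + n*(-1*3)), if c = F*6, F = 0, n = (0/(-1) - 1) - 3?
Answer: 0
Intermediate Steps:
n = -4 (n = (0*(-1) - 1) - 3 = (0 - 1) - 3 = -1 - 3 = -4)
c = 0 (c = 0*6 = 0)
(c*13)*(5 + n*(-1*3)) = (0*13)*(5 - (-4)*3) = 0*(5 - 4*(-3)) = 0*(5 + 12) = 0*17 = 0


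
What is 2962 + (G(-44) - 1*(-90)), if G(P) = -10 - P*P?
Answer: 1106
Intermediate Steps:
G(P) = -10 - P²
2962 + (G(-44) - 1*(-90)) = 2962 + ((-10 - 1*(-44)²) - 1*(-90)) = 2962 + ((-10 - 1*1936) + 90) = 2962 + ((-10 - 1936) + 90) = 2962 + (-1946 + 90) = 2962 - 1856 = 1106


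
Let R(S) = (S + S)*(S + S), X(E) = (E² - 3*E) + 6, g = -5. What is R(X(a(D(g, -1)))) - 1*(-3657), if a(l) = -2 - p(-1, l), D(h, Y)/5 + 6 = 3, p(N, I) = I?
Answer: 77641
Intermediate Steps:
D(h, Y) = -15 (D(h, Y) = -30 + 5*3 = -30 + 15 = -15)
a(l) = -2 - l
X(E) = 6 + E² - 3*E
R(S) = 4*S² (R(S) = (2*S)*(2*S) = 4*S²)
R(X(a(D(g, -1)))) - 1*(-3657) = 4*(6 + (-2 - 1*(-15))² - 3*(-2 - 1*(-15)))² - 1*(-3657) = 4*(6 + (-2 + 15)² - 3*(-2 + 15))² + 3657 = 4*(6 + 13² - 3*13)² + 3657 = 4*(6 + 169 - 39)² + 3657 = 4*136² + 3657 = 4*18496 + 3657 = 73984 + 3657 = 77641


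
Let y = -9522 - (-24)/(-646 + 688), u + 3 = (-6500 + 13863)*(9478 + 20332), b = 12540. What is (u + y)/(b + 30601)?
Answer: 1536370539/301987 ≈ 5087.5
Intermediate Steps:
u = 219491027 (u = -3 + (-6500 + 13863)*(9478 + 20332) = -3 + 7363*29810 = -3 + 219491030 = 219491027)
y = -66650/7 (y = -9522 - (-24)/42 = -9522 - 1*(-4/7) = -9522 + 4/7 = -66650/7 ≈ -9521.4)
(u + y)/(b + 30601) = (219491027 - 66650/7)/(12540 + 30601) = (1536370539/7)/43141 = (1536370539/7)*(1/43141) = 1536370539/301987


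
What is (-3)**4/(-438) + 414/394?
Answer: 24903/28762 ≈ 0.86583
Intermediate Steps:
(-3)**4/(-438) + 414/394 = 81*(-1/438) + 414*(1/394) = -27/146 + 207/197 = 24903/28762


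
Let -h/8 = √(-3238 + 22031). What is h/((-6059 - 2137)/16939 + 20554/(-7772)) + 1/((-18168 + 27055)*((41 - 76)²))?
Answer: 1/10886575 + 526599632*√18793/205931759 ≈ 350.55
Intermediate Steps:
h = -8*√18793 (h = -8*√(-3238 + 22031) = -8*√18793 ≈ -1096.7)
h/((-6059 - 2137)/16939 + 20554/(-7772)) + 1/((-18168 + 27055)*((41 - 76)²)) = (-8*√18793)/((-6059 - 2137)/16939 + 20554/(-7772)) + 1/((-18168 + 27055)*((41 - 76)²)) = (-8*√18793)/(-8196*1/16939 + 20554*(-1/7772)) + 1/(8887*((-35)²)) = (-8*√18793)/(-8196/16939 - 10277/3886) + (1/8887)/1225 = (-8*√18793)/(-205931759/65824954) + (1/8887)*(1/1225) = -8*√18793*(-65824954/205931759) + 1/10886575 = 526599632*√18793/205931759 + 1/10886575 = 1/10886575 + 526599632*√18793/205931759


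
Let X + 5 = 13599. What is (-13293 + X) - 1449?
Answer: -1148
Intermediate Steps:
X = 13594 (X = -5 + 13599 = 13594)
(-13293 + X) - 1449 = (-13293 + 13594) - 1449 = 301 - 1449 = -1148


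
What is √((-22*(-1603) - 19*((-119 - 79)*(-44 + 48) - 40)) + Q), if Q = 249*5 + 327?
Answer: √52646 ≈ 229.45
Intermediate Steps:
Q = 1572 (Q = 1245 + 327 = 1572)
√((-22*(-1603) - 19*((-119 - 79)*(-44 + 48) - 40)) + Q) = √((-22*(-1603) - 19*((-119 - 79)*(-44 + 48) - 40)) + 1572) = √((35266 - 19*(-198*4 - 40)) + 1572) = √((35266 - 19*(-792 - 40)) + 1572) = √((35266 - 19*(-832)) + 1572) = √((35266 + 15808) + 1572) = √(51074 + 1572) = √52646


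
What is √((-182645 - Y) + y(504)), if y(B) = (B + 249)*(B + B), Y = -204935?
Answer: √781314 ≈ 883.92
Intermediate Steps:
y(B) = 2*B*(249 + B) (y(B) = (249 + B)*(2*B) = 2*B*(249 + B))
√((-182645 - Y) + y(504)) = √((-182645 - 1*(-204935)) + 2*504*(249 + 504)) = √((-182645 + 204935) + 2*504*753) = √(22290 + 759024) = √781314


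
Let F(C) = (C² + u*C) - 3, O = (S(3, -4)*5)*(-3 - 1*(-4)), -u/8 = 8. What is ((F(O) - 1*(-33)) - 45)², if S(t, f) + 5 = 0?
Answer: 4884100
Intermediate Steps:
S(t, f) = -5 (S(t, f) = -5 + 0 = -5)
u = -64 (u = -8*8 = -64)
O = -25 (O = (-5*5)*(-3 - 1*(-4)) = -25*(-3 + 4) = -25*1 = -25)
F(C) = -3 + C² - 64*C (F(C) = (C² - 64*C) - 3 = -3 + C² - 64*C)
((F(O) - 1*(-33)) - 45)² = (((-3 + (-25)² - 64*(-25)) - 1*(-33)) - 45)² = (((-3 + 625 + 1600) + 33) - 45)² = ((2222 + 33) - 45)² = (2255 - 45)² = 2210² = 4884100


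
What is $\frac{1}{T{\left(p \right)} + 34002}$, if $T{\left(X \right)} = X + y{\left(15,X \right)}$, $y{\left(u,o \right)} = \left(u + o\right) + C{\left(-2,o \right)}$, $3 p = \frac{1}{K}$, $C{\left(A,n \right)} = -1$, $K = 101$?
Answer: $\frac{303}{10306850} \approx 2.9398 \cdot 10^{-5}$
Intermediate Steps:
$p = \frac{1}{303}$ ($p = \frac{1}{3 \cdot 101} = \frac{1}{3} \cdot \frac{1}{101} = \frac{1}{303} \approx 0.0033003$)
$y{\left(u,o \right)} = -1 + o + u$ ($y{\left(u,o \right)} = \left(u + o\right) - 1 = \left(o + u\right) - 1 = -1 + o + u$)
$T{\left(X \right)} = 14 + 2 X$ ($T{\left(X \right)} = X + \left(-1 + X + 15\right) = X + \left(14 + X\right) = 14 + 2 X$)
$\frac{1}{T{\left(p \right)} + 34002} = \frac{1}{\left(14 + 2 \cdot \frac{1}{303}\right) + 34002} = \frac{1}{\left(14 + \frac{2}{303}\right) + 34002} = \frac{1}{\frac{4244}{303} + 34002} = \frac{1}{\frac{10306850}{303}} = \frac{303}{10306850}$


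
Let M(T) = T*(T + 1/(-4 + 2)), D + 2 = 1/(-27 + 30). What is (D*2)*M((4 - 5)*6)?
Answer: -130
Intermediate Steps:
D = -5/3 (D = -2 + 1/(-27 + 30) = -2 + 1/3 = -2 + ⅓ = -5/3 ≈ -1.6667)
M(T) = T*(-½ + T) (M(T) = T*(T + 1/(-2)) = T*(T - ½) = T*(-½ + T))
(D*2)*M((4 - 5)*6) = (-5/3*2)*(((4 - 5)*6)*(-½ + (4 - 5)*6)) = -10*(-1*6)*(-½ - 1*6)/3 = -(-20)*(-½ - 6) = -(-20)*(-13)/2 = -10/3*39 = -130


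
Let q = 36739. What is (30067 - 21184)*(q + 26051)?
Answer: 557763570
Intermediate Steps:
(30067 - 21184)*(q + 26051) = (30067 - 21184)*(36739 + 26051) = 8883*62790 = 557763570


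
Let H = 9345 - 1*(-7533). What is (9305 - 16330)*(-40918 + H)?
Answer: 168881000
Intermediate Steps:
H = 16878 (H = 9345 + 7533 = 16878)
(9305 - 16330)*(-40918 + H) = (9305 - 16330)*(-40918 + 16878) = -7025*(-24040) = 168881000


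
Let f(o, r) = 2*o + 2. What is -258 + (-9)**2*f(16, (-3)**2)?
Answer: 2496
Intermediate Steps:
f(o, r) = 2 + 2*o
-258 + (-9)**2*f(16, (-3)**2) = -258 + (-9)**2*(2 + 2*16) = -258 + 81*(2 + 32) = -258 + 81*34 = -258 + 2754 = 2496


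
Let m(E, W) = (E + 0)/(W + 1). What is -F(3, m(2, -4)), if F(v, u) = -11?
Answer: 11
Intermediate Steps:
m(E, W) = E/(1 + W)
-F(3, m(2, -4)) = -1*(-11) = 11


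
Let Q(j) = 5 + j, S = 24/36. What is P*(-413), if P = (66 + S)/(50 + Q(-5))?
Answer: -1652/3 ≈ -550.67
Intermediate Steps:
S = ⅔ (S = 24*(1/36) = ⅔ ≈ 0.66667)
P = 4/3 (P = (66 + ⅔)/(50 + (5 - 5)) = 200/(3*(50 + 0)) = (200/3)/50 = (200/3)*(1/50) = 4/3 ≈ 1.3333)
P*(-413) = (4/3)*(-413) = -1652/3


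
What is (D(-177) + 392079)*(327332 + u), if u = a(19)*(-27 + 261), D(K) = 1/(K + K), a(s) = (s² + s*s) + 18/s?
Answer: 654668088649190/3363 ≈ 1.9467e+11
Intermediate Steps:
a(s) = 2*s² + 18/s (a(s) = (s² + s²) + 18/s = 2*s² + 18/s)
D(K) = 1/(2*K)
u = 3214224/19 (u = (2*(9 + 19³)/19)*(-27 + 261) = (2*(1/19)*(9 + 6859))*234 = (2*(1/19)*6868)*234 = (13736/19)*234 = 3214224/19 ≈ 1.6917e+5)
(D(-177) + 392079)*(327332 + u) = ((½)/(-177) + 392079)*(327332 + 3214224/19) = ((½)*(-1/177) + 392079)*(9433532/19) = (-1/354 + 392079)*(9433532/19) = (138795965/354)*(9433532/19) = 654668088649190/3363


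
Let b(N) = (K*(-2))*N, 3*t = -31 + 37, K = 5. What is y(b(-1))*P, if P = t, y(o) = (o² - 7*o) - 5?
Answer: 50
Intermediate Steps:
t = 2 (t = (-31 + 37)/3 = (⅓)*6 = 2)
b(N) = -10*N (b(N) = (5*(-2))*N = -10*N)
y(o) = -5 + o² - 7*o
P = 2
y(b(-1))*P = (-5 + (-10*(-1))² - (-70)*(-1))*2 = (-5 + 10² - 7*10)*2 = (-5 + 100 - 70)*2 = 25*2 = 50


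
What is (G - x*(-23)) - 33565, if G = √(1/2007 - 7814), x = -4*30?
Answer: -36325 + I*√3497241431/669 ≈ -36325.0 + 88.397*I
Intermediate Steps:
x = -120
G = I*√3497241431/669 (G = √(1/2007 - 7814) = √(-15682697/2007) = I*√3497241431/669 ≈ 88.397*I)
(G - x*(-23)) - 33565 = (I*√3497241431/669 - (-120)*(-23)) - 33565 = (I*√3497241431/669 - 1*2760) - 33565 = (I*√3497241431/669 - 2760) - 33565 = (-2760 + I*√3497241431/669) - 33565 = -36325 + I*√3497241431/669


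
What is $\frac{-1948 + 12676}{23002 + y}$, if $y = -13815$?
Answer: $\frac{10728}{9187} \approx 1.1677$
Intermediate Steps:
$\frac{-1948 + 12676}{23002 + y} = \frac{-1948 + 12676}{23002 - 13815} = \frac{10728}{9187}$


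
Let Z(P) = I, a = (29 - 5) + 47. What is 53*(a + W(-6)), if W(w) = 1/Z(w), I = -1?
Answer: 3710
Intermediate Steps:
a = 71 (a = 24 + 47 = 71)
Z(P) = -1
W(w) = -1 (W(w) = 1/(-1) = -1)
53*(a + W(-6)) = 53*(71 - 1) = 53*70 = 3710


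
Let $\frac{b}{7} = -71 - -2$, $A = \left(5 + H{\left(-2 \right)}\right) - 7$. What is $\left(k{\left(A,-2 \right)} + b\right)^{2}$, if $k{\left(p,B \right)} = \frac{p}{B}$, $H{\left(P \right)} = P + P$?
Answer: $230400$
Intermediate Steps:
$H{\left(P \right)} = 2 P$
$A = -6$ ($A = \left(5 + 2 \left(-2\right)\right) - 7 = \left(5 - 4\right) - 7 = 1 - 7 = -6$)
$b = -483$ ($b = 7 \left(-71 - -2\right) = 7 \left(-71 + 2\right) = 7 \left(-69\right) = -483$)
$\left(k{\left(A,-2 \right)} + b\right)^{2} = \left(- \frac{6}{-2} - 483\right)^{2} = \left(\left(-6\right) \left(- \frac{1}{2}\right) - 483\right)^{2} = \left(3 - 483\right)^{2} = \left(-480\right)^{2} = 230400$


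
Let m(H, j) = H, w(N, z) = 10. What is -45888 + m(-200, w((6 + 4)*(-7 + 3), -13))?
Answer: -46088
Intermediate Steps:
-45888 + m(-200, w((6 + 4)*(-7 + 3), -13)) = -45888 - 200 = -46088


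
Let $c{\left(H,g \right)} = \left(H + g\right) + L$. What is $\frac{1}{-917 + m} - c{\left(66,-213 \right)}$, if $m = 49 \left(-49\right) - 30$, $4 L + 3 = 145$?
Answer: $\frac{373301}{3348} \approx 111.5$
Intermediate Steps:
$L = \frac{71}{2}$ ($L = - \frac{3}{4} + \frac{1}{4} \cdot 145 = - \frac{3}{4} + \frac{145}{4} = \frac{71}{2} \approx 35.5$)
$c{\left(H,g \right)} = \frac{71}{2} + H + g$ ($c{\left(H,g \right)} = \left(H + g\right) + \frac{71}{2} = \frac{71}{2} + H + g$)
$m = -2431$ ($m = -2401 - 30 = -2431$)
$\frac{1}{-917 + m} - c{\left(66,-213 \right)} = \frac{1}{-917 - 2431} - \left(\frac{71}{2} + 66 - 213\right) = \frac{1}{-3348} - - \frac{223}{2} = - \frac{1}{3348} + \frac{223}{2} = \frac{373301}{3348}$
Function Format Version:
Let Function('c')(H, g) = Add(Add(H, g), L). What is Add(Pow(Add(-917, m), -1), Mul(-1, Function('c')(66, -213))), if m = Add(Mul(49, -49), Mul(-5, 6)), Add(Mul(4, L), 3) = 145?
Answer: Rational(373301, 3348) ≈ 111.50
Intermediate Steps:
L = Rational(71, 2) (L = Add(Rational(-3, 4), Mul(Rational(1, 4), 145)) = Add(Rational(-3, 4), Rational(145, 4)) = Rational(71, 2) ≈ 35.500)
Function('c')(H, g) = Add(Rational(71, 2), H, g) (Function('c')(H, g) = Add(Add(H, g), Rational(71, 2)) = Add(Rational(71, 2), H, g))
m = -2431 (m = Add(-2401, -30) = -2431)
Add(Pow(Add(-917, m), -1), Mul(-1, Function('c')(66, -213))) = Add(Pow(Add(-917, -2431), -1), Mul(-1, Add(Rational(71, 2), 66, -213))) = Add(Pow(-3348, -1), Mul(-1, Rational(-223, 2))) = Add(Rational(-1, 3348), Rational(223, 2)) = Rational(373301, 3348)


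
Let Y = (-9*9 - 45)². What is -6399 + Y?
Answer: 9477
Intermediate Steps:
Y = 15876 (Y = (-81 - 45)² = (-126)² = 15876)
-6399 + Y = -6399 + 15876 = 9477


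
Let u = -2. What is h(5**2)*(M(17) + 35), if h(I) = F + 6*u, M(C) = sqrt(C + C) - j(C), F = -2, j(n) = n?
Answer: -252 - 14*sqrt(34) ≈ -333.63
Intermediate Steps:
M(C) = -C + sqrt(2)*sqrt(C) (M(C) = sqrt(C + C) - C = sqrt(2*C) - C = sqrt(2)*sqrt(C) - C = -C + sqrt(2)*sqrt(C))
h(I) = -14 (h(I) = -2 + 6*(-2) = -2 - 12 = -14)
h(5**2)*(M(17) + 35) = -14*((-1*17 + sqrt(2)*sqrt(17)) + 35) = -14*((-17 + sqrt(34)) + 35) = -14*(18 + sqrt(34)) = -252 - 14*sqrt(34)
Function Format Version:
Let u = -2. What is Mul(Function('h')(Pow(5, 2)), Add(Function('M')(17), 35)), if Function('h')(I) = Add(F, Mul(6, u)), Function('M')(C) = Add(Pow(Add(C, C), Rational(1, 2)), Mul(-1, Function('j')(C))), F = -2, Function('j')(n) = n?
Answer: Add(-252, Mul(-14, Pow(34, Rational(1, 2)))) ≈ -333.63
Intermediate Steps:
Function('M')(C) = Add(Mul(-1, C), Mul(Pow(2, Rational(1, 2)), Pow(C, Rational(1, 2)))) (Function('M')(C) = Add(Pow(Add(C, C), Rational(1, 2)), Mul(-1, C)) = Add(Pow(Mul(2, C), Rational(1, 2)), Mul(-1, C)) = Add(Mul(Pow(2, Rational(1, 2)), Pow(C, Rational(1, 2))), Mul(-1, C)) = Add(Mul(-1, C), Mul(Pow(2, Rational(1, 2)), Pow(C, Rational(1, 2)))))
Function('h')(I) = -14 (Function('h')(I) = Add(-2, Mul(6, -2)) = Add(-2, -12) = -14)
Mul(Function('h')(Pow(5, 2)), Add(Function('M')(17), 35)) = Mul(-14, Add(Add(Mul(-1, 17), Mul(Pow(2, Rational(1, 2)), Pow(17, Rational(1, 2)))), 35)) = Mul(-14, Add(Add(-17, Pow(34, Rational(1, 2))), 35)) = Mul(-14, Add(18, Pow(34, Rational(1, 2)))) = Add(-252, Mul(-14, Pow(34, Rational(1, 2))))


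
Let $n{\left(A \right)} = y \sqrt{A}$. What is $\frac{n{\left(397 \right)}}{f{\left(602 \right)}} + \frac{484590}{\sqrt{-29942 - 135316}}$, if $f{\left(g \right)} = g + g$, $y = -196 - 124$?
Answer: $- \frac{80 \sqrt{397}}{301} - \frac{80765 i \sqrt{18362}}{9181} \approx -5.2956 - 1192.0 i$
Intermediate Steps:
$y = -320$ ($y = -196 - 124 = -320$)
$f{\left(g \right)} = 2 g$
$n{\left(A \right)} = - 320 \sqrt{A}$
$\frac{n{\left(397 \right)}}{f{\left(602 \right)}} + \frac{484590}{\sqrt{-29942 - 135316}} = \frac{\left(-320\right) \sqrt{397}}{2 \cdot 602} + \frac{484590}{\sqrt{-29942 - 135316}} = \frac{\left(-320\right) \sqrt{397}}{1204} + \frac{484590}{\sqrt{-165258}} = - 320 \sqrt{397} \cdot \frac{1}{1204} + \frac{484590}{3 i \sqrt{18362}} = - \frac{80 \sqrt{397}}{301} + 484590 \left(- \frac{i \sqrt{18362}}{55086}\right) = - \frac{80 \sqrt{397}}{301} - \frac{80765 i \sqrt{18362}}{9181}$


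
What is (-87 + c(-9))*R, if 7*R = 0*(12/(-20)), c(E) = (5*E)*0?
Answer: 0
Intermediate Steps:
c(E) = 0
R = 0 (R = (0*(12/(-20)))/7 = (0*(12*(-1/20)))/7 = (0*(-⅗))/7 = (⅐)*0 = 0)
(-87 + c(-9))*R = (-87 + 0)*0 = -87*0 = 0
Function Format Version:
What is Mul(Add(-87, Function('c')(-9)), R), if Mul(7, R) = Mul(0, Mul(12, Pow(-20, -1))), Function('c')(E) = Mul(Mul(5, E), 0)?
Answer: 0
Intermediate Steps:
Function('c')(E) = 0
R = 0 (R = Mul(Rational(1, 7), Mul(0, Mul(12, Pow(-20, -1)))) = Mul(Rational(1, 7), Mul(0, Mul(12, Rational(-1, 20)))) = Mul(Rational(1, 7), Mul(0, Rational(-3, 5))) = Mul(Rational(1, 7), 0) = 0)
Mul(Add(-87, Function('c')(-9)), R) = Mul(Add(-87, 0), 0) = Mul(-87, 0) = 0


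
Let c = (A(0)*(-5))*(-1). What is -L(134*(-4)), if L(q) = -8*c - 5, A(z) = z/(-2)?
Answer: 5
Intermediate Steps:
A(z) = -z/2 (A(z) = z*(-1/2) = -z/2)
c = 0 (c = (-1/2*0*(-5))*(-1) = (0*(-5))*(-1) = 0*(-1) = 0)
L(q) = -5 (L(q) = -8*0 - 5 = 0 - 5 = -5)
-L(134*(-4)) = -1*(-5) = 5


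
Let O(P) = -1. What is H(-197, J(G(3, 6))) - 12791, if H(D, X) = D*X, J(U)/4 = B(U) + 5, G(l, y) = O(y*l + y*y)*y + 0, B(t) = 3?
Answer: -19095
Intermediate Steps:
G(l, y) = -y (G(l, y) = -y + 0 = -y)
J(U) = 32 (J(U) = 4*(3 + 5) = 4*8 = 32)
H(-197, J(G(3, 6))) - 12791 = -197*32 - 12791 = -6304 - 12791 = -19095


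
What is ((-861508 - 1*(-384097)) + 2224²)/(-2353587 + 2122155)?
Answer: -4468765/231432 ≈ -19.309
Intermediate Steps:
((-861508 - 1*(-384097)) + 2224²)/(-2353587 + 2122155) = ((-861508 + 384097) + 4946176)/(-231432) = (-477411 + 4946176)*(-1/231432) = 4468765*(-1/231432) = -4468765/231432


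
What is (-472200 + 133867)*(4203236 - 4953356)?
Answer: 253790349960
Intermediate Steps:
(-472200 + 133867)*(4203236 - 4953356) = -338333*(-750120) = 253790349960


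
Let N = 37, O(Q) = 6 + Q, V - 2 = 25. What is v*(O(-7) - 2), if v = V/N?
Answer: -81/37 ≈ -2.1892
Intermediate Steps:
V = 27 (V = 2 + 25 = 27)
v = 27/37 ≈ 0.72973
v*(O(-7) - 2) = 27*((6 - 7) - 2)/37 = 27*(-1 - 2)/37 = (27/37)*(-3) = -81/37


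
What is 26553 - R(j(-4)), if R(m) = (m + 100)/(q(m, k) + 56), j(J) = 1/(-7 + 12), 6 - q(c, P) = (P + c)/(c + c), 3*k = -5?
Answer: 26153202/985 ≈ 26551.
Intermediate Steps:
k = -5/3 (k = (⅓)*(-5) = -5/3 ≈ -1.6667)
q(c, P) = 6 - (P + c)/(2*c) (q(c, P) = 6 - (P + c)/(c + c) = 6 - (P + c)/(2*c))
j(J) = ⅕ (j(J) = 1/5 = ⅕)
R(m) = (100 + m)/(56 + (5/3 + 11*m)/(2*m)) (R(m) = (m + 100)/((-1*(-5/3) + 11*m)/(2*m) + 56) = (100 + m)/((5/3 + 11*m)/(2*m) + 56) = (100 + m)/(56 + (5/3 + 11*m)/(2*m)))
26553 - R(j(-4)) = 26553 - 6*(100 + ⅕)/(5*(5 + 369*(⅕))) = 26553 - 6*501/(5*(5 + 369/5)*5) = 26553 - 6*501/(5*394/5*5) = 26553 - 6*5*501/(5*394*5) = 26553 - 1*1503/985 = 26553 - 1503/985 = 26153202/985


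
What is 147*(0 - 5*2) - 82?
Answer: -1552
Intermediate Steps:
147*(0 - 5*2) - 82 = 147*(0 - 10) - 82 = 147*(-10) - 82 = -1470 - 82 = -1552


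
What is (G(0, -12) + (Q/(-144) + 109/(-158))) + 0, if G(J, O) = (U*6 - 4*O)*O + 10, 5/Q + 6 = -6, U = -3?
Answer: -47872981/136512 ≈ -350.69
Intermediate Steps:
Q = -5/12 (Q = 5/(-6 - 6) = 5/(-12) = 5*(-1/12) = -5/12 ≈ -0.41667)
G(J, O) = 10 + O*(-18 - 4*O) (G(J, O) = (-3*6 - 4*O)*O + 10 = (-18 - 4*O)*O + 10 = O*(-18 - 4*O) + 10 = 10 + O*(-18 - 4*O))
(G(0, -12) + (Q/(-144) + 109/(-158))) + 0 = ((10 - 18*(-12) - 4*(-12)²) + (-5/12/(-144) + 109/(-158))) + 0 = ((10 + 216 - 4*144) + (-5/12*(-1/144) + 109*(-1/158))) + 0 = ((10 + 216 - 576) + (5/1728 - 109/158)) + 0 = (-350 - 93781/136512) + 0 = -47872981/136512 + 0 = -47872981/136512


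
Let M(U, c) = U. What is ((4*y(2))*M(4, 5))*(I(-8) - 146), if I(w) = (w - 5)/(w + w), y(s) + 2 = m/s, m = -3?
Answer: 16261/2 ≈ 8130.5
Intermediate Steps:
y(s) = -2 - 3/s
I(w) = (-5 + w)/(2*w) (I(w) = (-5 + w)/((2*w)) = (-5 + w)*(1/(2*w)) = (-5 + w)/(2*w))
((4*y(2))*M(4, 5))*(I(-8) - 146) = ((4*(-2 - 3/2))*4)*((1/2)*(-5 - 8)/(-8) - 146) = ((4*(-2 - 3*1/2))*4)*((1/2)*(-1/8)*(-13) - 146) = ((4*(-2 - 3/2))*4)*(13/16 - 146) = ((4*(-7/2))*4)*(-2323/16) = -14*4*(-2323/16) = -56*(-2323/16) = 16261/2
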